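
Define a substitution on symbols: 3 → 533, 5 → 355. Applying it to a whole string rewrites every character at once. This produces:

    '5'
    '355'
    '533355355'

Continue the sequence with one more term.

Apply φ to 533355355 symbol by symbol: 5→355, 3→533, 3→533, 3→533, 5→355, 5→355, 3→533, 5→355, 5→355; joined: 355 533 533 533 355 355 533 355 355.

355533533533355355533355355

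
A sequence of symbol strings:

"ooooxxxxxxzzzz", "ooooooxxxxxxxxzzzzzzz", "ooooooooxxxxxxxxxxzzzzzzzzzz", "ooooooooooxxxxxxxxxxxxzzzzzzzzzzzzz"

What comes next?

Term n consists of 2n o's, followed by 2n+2 x's, followed by 3n-2 z's, where the shown terms are n = 2, 3, 4, 5.
Setting n = 6 gives 12, 14, 16 characters in each block.

ooooooooooooxxxxxxxxxxxxxxzzzzzzzzzzzzzzzz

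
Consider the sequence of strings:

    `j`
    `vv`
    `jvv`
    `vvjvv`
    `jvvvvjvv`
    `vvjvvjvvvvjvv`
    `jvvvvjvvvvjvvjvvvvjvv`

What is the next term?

vvjvvjvvvvjvvjvvvvjvvvvjvvjvvvvjvv

Each term (from the third on) is the two preceding terms concatenated in order: term 3 = j·vv = jvv.
So term 8 is vvjvvjvvvvjvv·jvvvvjvvvvjvvjvvvvjvv.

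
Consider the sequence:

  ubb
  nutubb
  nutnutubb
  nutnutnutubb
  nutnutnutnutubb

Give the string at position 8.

The strings grow by a fixed prefix nut each time.
From nutnutnutnutubb, 3 further steps: nutnutnutnutubb → nutnutnutnutnutubb → nutnutnutnutnutnutubb → (answer).

nutnutnutnutnutnutnutubb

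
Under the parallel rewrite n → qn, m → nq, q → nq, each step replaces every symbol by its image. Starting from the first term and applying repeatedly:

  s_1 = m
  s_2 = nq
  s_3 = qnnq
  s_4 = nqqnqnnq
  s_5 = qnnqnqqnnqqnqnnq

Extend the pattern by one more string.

φ(qnnqnqqnnqqnqnnq) expands symbol-by-symbol to nq qn qn nq qn nq nq qn qn nq nq qn nq qn qn nq; joining the 16 pieces gives the next term.

nqqnqnnqqnnqnqqnqnnqnqqnnqqnqnnq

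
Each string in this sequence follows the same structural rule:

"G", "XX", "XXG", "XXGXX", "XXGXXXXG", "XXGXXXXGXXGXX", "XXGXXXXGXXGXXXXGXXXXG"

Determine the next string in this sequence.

XXGXXXXGXXGXXXXGXXXXGXXGXXXXGXXGXX

From term 3 onward, concatenate the last term with the second-to-last: XX·G = XXG, XXG·XX = XXGXX, …
The next term joins XXGXXXXGXXGXXXXGXXXXG and XXGXXXXGXXGXX.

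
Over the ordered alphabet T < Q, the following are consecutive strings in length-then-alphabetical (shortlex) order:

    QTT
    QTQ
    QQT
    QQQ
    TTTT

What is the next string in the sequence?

TTTQ

Treat TTTT as a base-2 numeral over the given alphabet and add one, carrying through any trailing Q's.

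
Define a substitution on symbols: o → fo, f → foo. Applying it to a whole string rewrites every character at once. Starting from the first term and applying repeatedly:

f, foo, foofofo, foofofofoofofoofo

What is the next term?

foofofofoofofoofofoofofofoofofoofofofoofo

Applying the rule to each of the 17 symbols of foofofofoofofoofo gives the pieces foo fo fo foo fo foo fo foo fo fo foo fo foo fo fo foo fo, which concatenate to the answer.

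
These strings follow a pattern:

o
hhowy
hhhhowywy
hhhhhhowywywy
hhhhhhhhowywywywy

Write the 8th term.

hhhhhhhhhhhhhhowywywywywywywy

s(k+1) = hh·s(k)·wy, so each term gains hh as a prefix and wy as a suffix.
From hhhhhhhhowywywywy, 3 further steps: hhhhhhhhowywywywy → hhhhhhhhhhowywywywywy → hhhhhhhhhhhhowywywywywywy → (answer).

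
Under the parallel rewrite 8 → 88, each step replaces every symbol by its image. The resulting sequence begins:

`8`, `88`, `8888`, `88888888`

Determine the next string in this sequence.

8888888888888888

Apply φ to 88888888 symbol by symbol: 8→88, 8→88, 8→88, 8→88, 8→88, 8→88, 8→88, 8→88; joined: 88 88 88 88 88 88 88 88.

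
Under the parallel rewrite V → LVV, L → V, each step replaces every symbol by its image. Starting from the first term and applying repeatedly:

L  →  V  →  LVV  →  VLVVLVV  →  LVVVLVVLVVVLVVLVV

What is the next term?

φ(LVVVLVVLVVVLVVLVV) expands symbol-by-symbol to V LVV LVV LVV V LVV LVV V LVV LVV LVV V LVV LVV V LVV LVV; joining the 17 pieces gives the next term.

VLVVLVVLVVVLVVLVVVLVVLVVLVVVLVVLVVVLVVLVV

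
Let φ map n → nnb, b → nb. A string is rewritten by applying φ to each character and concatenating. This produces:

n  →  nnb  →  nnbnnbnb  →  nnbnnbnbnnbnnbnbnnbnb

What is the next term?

Replace each of the 21 characters of nnbnnbnbnnbnnbnbnnbnb in place — nnb nnb nb nnb nnb nb nnb nb nnb nnb nb nnb nnb nb nnb nb nnb nnb nb nnb nb — and concatenate.

nnbnnbnbnnbnnbnbnnbnbnnbnnbnbnnbnnbnbnnbnbnnbnnbnbnnbnb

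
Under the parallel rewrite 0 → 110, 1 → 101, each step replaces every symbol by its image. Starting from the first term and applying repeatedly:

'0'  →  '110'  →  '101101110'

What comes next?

101110101101110101101101110

Expanding 101101110: 1→101, 0→110, 1→101, 1→101, 0→110, 1→101, 1→101, 1→101, 0→110. Concatenated: 101 110 101 101 110 101 101 101 110.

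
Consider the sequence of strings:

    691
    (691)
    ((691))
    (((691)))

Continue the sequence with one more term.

((((691))))

s(k+1) = (·s(k)·), so each term gains ( as a prefix and ) as a suffix.
One more step from (((691))) gives the answer.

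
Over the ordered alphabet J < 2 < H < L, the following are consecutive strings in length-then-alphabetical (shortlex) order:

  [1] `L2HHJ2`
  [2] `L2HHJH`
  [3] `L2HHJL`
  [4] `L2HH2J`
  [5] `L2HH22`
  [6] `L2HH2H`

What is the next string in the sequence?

L2HH2L

The successor of L2HH2H increments the rightmost position that isn't already L and resets every position after it to J.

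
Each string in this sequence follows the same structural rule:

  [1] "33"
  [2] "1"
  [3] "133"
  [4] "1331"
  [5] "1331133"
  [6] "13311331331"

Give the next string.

From term 3 onward, concatenate the last term with the second-to-last: 1·33 = 133, 133·1 = 1331, …
Continuing: 13311331331 · 1331133 gives term 7.

133113313311331133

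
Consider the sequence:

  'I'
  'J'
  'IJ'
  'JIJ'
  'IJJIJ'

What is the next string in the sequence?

JIJIJJIJ

From term 3 onward, concatenate the second-to-last term with the last: I·J = IJ, J·IJ = JIJ, …
Continuing: JIJ · IJJIJ gives term 6.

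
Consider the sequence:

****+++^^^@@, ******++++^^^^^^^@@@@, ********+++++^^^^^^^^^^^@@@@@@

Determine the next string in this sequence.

**********++++++^^^^^^^^^^^^^^^@@@@@@@@

Reading off run lengths: * runs 4, 6, 8; + runs 3, 4, 5; ^ runs 3, 7, 11; @ runs 2, 4, 6 — each is linear in n (n = 1, 2, …).
At n = 4 the blocks have lengths 10, 6, 15, 8.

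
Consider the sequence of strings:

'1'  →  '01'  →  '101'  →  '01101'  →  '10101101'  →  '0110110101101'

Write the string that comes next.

101011010110110101101

This is a Fibonacci-style word recurrence s(k) = s(k−2)·s(k−1): e.g. 1·01 = 101.
Continuing: 10101101 · 0110110101101 gives term 7.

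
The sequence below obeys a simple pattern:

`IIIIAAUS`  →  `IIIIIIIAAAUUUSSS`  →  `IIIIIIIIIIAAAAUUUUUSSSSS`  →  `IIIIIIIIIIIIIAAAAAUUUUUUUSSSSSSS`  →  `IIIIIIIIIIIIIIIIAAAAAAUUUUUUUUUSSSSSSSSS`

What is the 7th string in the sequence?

Reading off run lengths: I runs 4, 7, 10, 13, 16; A runs 2, 3, 4, 5, 6; U runs 1, 3, 5, 7, 9; S runs 1, 3, 5, 7, 9 — each is linear in n (n = 1, 2, …).
Setting n = 7 gives 22, 8, 13, 13 characters in each block.

IIIIIIIIIIIIIIIIIIIIIIAAAAAAAAUUUUUUUUUUUUUSSSSSSSSSSSSS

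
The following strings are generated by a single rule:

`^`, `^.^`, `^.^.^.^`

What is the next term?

s(k+1) = s(k)·.·s(k) — each term doubles the last with '.' between the halves.
One more doubling of ^.^.^.^ gives the answer.

^.^.^.^.^.^.^.^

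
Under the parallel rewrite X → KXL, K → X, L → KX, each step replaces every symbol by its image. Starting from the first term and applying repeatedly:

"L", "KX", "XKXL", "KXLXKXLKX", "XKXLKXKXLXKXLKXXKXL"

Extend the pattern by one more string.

Replace each of the 19 characters of XKXLKXKXLXKXLKXXKXL in place — KXL X KXL KX X KXL X KXL KX KXL X KXL KX X KXL KXL X KXL KX — and concatenate.

KXLXKXLKXXKXLXKXLKXKXLXKXLKXXKXLKXLXKXLKX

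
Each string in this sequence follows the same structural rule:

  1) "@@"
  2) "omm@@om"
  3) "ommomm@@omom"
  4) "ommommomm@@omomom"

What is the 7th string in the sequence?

ommommommommommomm@@omomomomomom

s(k+1) = omm·s(k)·om, so each term gains omm as a prefix and om as a suffix.
From ommommomm@@omomom, 3 further steps: ommommomm@@omomom → ommommommomm@@omomomom → ommommommommomm@@omomomomom → (answer).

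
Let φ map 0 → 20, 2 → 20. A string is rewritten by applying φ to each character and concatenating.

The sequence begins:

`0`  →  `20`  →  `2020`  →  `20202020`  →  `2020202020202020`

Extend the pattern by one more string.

20202020202020202020202020202020

Replace each of the 16 characters of 2020202020202020 in place — 20 20 20 20 20 20 20 20 20 20 20 20 20 20 20 20 — and concatenate.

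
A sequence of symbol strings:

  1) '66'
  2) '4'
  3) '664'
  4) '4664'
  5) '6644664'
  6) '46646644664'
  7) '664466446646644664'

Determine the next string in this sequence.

46646644664664466446646644664

Each term (from the third on) is the two preceding terms concatenated in order: term 3 = 66·4 = 664.
The next term joins 46646644664 and 664466446646644664.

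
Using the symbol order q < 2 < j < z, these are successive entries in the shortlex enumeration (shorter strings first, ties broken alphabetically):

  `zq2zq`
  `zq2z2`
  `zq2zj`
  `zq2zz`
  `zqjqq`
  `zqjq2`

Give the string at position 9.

Advancing 3 positions from zqjq2 through zqjq2 → zqjqj → zqjqz reaches term 9.

zqj2q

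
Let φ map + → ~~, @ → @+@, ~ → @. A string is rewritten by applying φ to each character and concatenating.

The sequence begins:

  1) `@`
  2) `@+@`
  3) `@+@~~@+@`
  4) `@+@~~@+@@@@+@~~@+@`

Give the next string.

φ(@+@~~@+@@@@+@~~@+@) expands symbol-by-symbol to @+@ ~~ @+@ @ @ @+@ ~~ @+@ @+@ @+@ @+@ ~~ @+@ @ @ @+@ ~~ @+@; joining the 18 pieces gives the next term.

@+@~~@+@@@@+@~~@+@@+@@+@@+@~~@+@@@@+@~~@+@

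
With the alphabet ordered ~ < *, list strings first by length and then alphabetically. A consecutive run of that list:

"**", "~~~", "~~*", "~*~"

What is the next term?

~**

The successor of ~*~ increments the rightmost position that isn't already * and resets every position after it to ~.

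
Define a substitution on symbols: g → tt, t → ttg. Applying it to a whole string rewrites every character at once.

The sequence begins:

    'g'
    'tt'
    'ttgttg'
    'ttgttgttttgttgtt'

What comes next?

φ(ttgttgttttgttgtt) expands symbol-by-symbol to ttg ttg tt ttg ttg tt ttg ttg ttg ttg tt ttg ttg tt ttg ttg; joining the 16 pieces gives the next term.

ttgttgttttgttgttttgttgttgttgttttgttgttttgttg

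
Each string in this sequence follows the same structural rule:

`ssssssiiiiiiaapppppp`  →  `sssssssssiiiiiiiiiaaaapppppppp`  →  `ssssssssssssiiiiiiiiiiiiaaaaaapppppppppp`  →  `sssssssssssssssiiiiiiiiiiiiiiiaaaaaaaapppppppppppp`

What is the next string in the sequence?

ssssssssssssssssssiiiiiiiiiiiiiiiiiiaaaaaaaaaapppppppppppppp

The n-th term is 3n s's then 3n i's then 2n-2 a's then 2n+2 p's, where the shown terms are n = 2, 3, 4, 5.
At n = 6 the blocks have lengths 18, 18, 10, 14.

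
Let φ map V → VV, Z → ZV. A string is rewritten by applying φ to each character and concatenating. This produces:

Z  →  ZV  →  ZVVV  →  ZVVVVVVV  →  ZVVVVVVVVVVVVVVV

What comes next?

Rewriting the 16 symbols of ZVVVVVVVVVVVVVVV one by one yields ZV VV VV VV VV VV VV VV VV VV VV VV VV VV VV VV; concatenated:

ZVVVVVVVVVVVVVVVVVVVVVVVVVVVVVVV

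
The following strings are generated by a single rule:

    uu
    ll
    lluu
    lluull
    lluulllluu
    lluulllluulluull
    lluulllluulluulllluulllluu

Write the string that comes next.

From term 3 onward, concatenate the last term with the second-to-last: ll·uu = lluu, lluu·ll = lluull, …
The next term joins lluulllluulluulllluulllluu and lluulllluulluull.

lluulllluulluulllluulllluulluulllluulluull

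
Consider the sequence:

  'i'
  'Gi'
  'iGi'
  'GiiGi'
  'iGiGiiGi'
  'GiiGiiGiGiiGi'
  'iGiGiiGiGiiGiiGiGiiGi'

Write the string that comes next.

From term 3 onward, concatenate the second-to-last term with the last: i·Gi = iGi, Gi·iGi = GiiGi, …
So term 8 is GiiGiiGiGiiGi·iGiGiiGiGiiGiiGiGiiGi.

GiiGiiGiGiiGiiGiGiiGiGiiGiiGiGiiGi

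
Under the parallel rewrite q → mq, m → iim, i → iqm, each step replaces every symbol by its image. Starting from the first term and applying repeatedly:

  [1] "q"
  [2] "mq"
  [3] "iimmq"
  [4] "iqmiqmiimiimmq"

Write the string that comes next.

iqmmqiimiqmmqiimiqmiqmiimiqmiqmiimiimmq

Applying the rule to each of the 14 symbols of iqmiqmiimiimmq gives the pieces iqm mq iim iqm mq iim iqm iqm iim iqm iqm iim iim mq, which concatenate to the answer.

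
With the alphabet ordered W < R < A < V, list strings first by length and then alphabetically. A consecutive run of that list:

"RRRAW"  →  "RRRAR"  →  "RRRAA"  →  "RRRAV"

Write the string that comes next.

RRRVW

Treat RRRAV as a base-4 numeral over the given alphabet and add one, carrying through any trailing V's.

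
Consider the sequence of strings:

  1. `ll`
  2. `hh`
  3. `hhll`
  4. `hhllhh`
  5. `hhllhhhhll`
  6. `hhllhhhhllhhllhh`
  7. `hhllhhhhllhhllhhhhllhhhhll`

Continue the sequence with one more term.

This is a Fibonacci-style word recurrence s(k) = s(k−1)·s(k−2): e.g. hh·ll = hhll.
So term 8 is hhllhhhhllhhllhhhhllhhhhll·hhllhhhhllhhllhh.

hhllhhhhllhhllhhhhllhhhhllhhllhhhhllhhllhh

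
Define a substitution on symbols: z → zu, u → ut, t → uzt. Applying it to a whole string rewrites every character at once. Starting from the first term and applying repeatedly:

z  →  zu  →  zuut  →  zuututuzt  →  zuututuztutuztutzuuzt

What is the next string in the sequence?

φ(zuututuztutuztutzuuzt) expands symbol-by-symbol to zu ut ut uzt ut uzt ut zu uzt ut uzt ut zu uzt ut uzt zu ut ut zu uzt; joining the 21 pieces gives the next term.

zuututuztutuztutzuuztutuztutzuuztutuztzuututzuuzt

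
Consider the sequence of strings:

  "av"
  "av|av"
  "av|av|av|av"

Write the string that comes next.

Each string is two copies of the previous one joined by '|'.
One more doubling of av|av|av|av gives the answer.

av|av|av|av|av|av|av|av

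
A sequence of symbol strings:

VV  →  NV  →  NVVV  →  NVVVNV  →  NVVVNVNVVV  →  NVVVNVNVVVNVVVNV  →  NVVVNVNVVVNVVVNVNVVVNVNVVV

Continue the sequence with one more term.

NVVVNVNVVVNVVVNVNVVVNVNVVVNVVVNVNVVVNVVVNV

Each term (from the third on) is the previous term followed by the one before it: term 3 = NV·VV = NVVV.
So term 8 is NVVVNVNVVVNVVVNVNVVVNVNVVV·NVVVNVNVVVNVVVNV.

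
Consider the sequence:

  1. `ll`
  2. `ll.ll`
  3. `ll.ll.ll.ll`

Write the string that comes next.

Every step duplicates the string with '.' between the halves.
Doubling ll.ll.ll.ll with '.' between the halves:

ll.ll.ll.ll.ll.ll.ll.ll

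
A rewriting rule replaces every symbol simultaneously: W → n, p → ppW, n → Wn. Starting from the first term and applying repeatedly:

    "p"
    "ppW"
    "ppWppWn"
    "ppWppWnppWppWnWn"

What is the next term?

Replace each of the 16 characters of ppWppWnppWppWnWn in place — ppW ppW n ppW ppW n Wn ppW ppW n ppW ppW n Wn n Wn — and concatenate.

ppWppWnppWppWnWnppWppWnppWppWnWnnWn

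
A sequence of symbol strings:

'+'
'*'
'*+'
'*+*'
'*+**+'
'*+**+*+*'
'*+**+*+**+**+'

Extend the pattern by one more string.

Each term (from the third on) is the previous term followed by the one before it: term 3 = *·+ = *+.
Continuing: *+**+*+**+**+ · *+**+*+* gives term 8.

*+**+*+**+**+*+**+*+*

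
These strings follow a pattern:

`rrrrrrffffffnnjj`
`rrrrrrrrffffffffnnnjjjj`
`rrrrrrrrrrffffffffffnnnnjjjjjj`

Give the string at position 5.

rrrrrrrrrrrrrrffffffffffffffnnnnnnjjjjjjjjjj

The n-th term is 2n+2 r's then 2n+2 f's then n n's then 2n-2 j's, where the shown terms are n = 2, 3, 4.
For term 5, n = 6, so the run lengths are 14, 14, 6, 10.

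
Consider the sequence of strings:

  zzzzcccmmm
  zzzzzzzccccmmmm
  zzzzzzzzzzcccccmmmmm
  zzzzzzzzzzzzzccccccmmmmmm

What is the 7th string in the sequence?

zzzzzzzzzzzzzzzzzzzzzzcccccccccmmmmmmmmm

Reading off run lengths: z runs 4, 7, 10, 13; c runs 3, 4, 5, 6; m runs 3, 4, 5, 6 — each is linear in n (n = 1, 2, …).
Setting n = 7 gives 22, 9, 9 characters in each block.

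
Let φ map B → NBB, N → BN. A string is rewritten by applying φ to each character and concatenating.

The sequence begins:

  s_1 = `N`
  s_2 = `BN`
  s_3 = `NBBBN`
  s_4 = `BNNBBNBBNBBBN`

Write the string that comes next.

Rewriting the 13 symbols of BNNBBNBBNBBBN one by one yields NBB BN BN NBB NBB BN NBB NBB BN NBB NBB NBB BN; concatenated:

NBBBNBNNBBNBBBNNBBNBBBNNBBNBBNBBBN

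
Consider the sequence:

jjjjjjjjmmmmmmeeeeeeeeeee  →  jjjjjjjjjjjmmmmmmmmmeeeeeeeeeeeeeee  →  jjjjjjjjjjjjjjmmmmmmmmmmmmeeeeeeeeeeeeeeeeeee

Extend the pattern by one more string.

Reading off run lengths: j runs 8, 11, 14; m runs 6, 9, 12; e runs 11, 15, 19 — each is linear in n, where the shown terms are n = 2, 3, 4.
Setting n = 5 gives 17, 15, 23 characters in each block.

jjjjjjjjjjjjjjjjjmmmmmmmmmmmmmmmeeeeeeeeeeeeeeeeeeeeeee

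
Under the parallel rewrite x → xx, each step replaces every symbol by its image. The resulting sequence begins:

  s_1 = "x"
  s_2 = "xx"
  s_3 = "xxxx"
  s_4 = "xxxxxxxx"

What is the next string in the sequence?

xxxxxxxxxxxxxxxx

Apply φ to xxxxxxxx symbol by symbol: x→xx, x→xx, x→xx, x→xx, x→xx, x→xx, x→xx, x→xx; joined: xx xx xx xx xx xx xx xx.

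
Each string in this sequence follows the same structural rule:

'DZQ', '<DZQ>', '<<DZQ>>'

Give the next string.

<<<DZQ>>>

Every step adds < to the front and > to the end of the previous string.
One more step from <<DZQ>> gives the answer.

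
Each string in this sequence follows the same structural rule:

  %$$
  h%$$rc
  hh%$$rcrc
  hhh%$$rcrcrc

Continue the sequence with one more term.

hhhh%$$rcrcrcrc

Each term wraps the previous one in h on the left and rc on the right.
So the next term is h·hhh%$$rcrcrc·rc.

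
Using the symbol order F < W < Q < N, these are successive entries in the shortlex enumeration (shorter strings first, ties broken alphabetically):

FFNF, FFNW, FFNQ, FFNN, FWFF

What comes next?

FWFW

Treat FWFF as a base-4 numeral over the given alphabet and add one, carrying through any trailing N's.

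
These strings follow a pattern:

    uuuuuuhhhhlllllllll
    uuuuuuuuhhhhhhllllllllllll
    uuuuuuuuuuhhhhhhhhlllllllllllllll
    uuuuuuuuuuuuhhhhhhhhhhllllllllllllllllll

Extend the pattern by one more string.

Each string has the form u^{2n+2} h^{2n} l^{3n+3}, where the shown terms are n = 2, 3, 4, 5.
At n = 6 the blocks have lengths 14, 12, 21.

uuuuuuuuuuuuuuhhhhhhhhhhhhlllllllllllllllllllll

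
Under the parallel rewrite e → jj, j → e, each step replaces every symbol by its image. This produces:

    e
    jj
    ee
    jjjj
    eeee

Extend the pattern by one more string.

jjjjjjjj

Expanding eeee: e→jj, e→jj, e→jj, e→jj. Concatenated: jj jj jj jj.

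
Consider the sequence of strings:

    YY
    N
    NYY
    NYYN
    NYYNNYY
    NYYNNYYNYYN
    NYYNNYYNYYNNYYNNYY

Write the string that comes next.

This is a Fibonacci-style word recurrence s(k) = s(k−1)·s(k−2): e.g. N·YY = NYY.
The next term joins NYYNNYYNYYNNYYNNYY and NYYNNYYNYYN.

NYYNNYYNYYNNYYNNYYNYYNNYYNYYN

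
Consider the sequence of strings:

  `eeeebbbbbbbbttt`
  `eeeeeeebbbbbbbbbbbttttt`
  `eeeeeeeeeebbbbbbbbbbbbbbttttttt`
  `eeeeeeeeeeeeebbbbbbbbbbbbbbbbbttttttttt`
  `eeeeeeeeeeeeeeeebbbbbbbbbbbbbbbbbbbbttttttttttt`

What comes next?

eeeeeeeeeeeeeeeeeeebbbbbbbbbbbbbbbbbbbbbbbttttttttttttt

Reading off run lengths: e runs 4, 7, 10, 13, 16; b runs 8, 11, 14, 17, 20; t runs 3, 5, 7, 9, 11 — each is linear in n, where the shown terms are n = 2, 3, 4, 5, 6.
Setting n = 7 gives 19, 23, 13 characters in each block.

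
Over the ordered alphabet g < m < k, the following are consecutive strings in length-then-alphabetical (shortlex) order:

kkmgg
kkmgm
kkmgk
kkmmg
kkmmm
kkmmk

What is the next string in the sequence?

kkmkg

Find the rightmost character of kkmmk below k, bump it to the next letter, and reset everything to its right to g.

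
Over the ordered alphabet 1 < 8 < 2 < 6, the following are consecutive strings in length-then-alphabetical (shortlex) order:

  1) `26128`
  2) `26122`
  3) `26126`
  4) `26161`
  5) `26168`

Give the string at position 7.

26166

Stepping forward 2 times from 26168: 26168 → 26162, then the target.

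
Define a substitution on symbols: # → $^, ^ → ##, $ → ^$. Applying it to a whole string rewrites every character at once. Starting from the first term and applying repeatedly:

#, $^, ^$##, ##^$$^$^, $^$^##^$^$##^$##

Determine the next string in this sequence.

^$##^$##$^$^##^$##^$$^$^##^$$^$^

φ($^$^##^$^$##^$##) expands symbol-by-symbol to ^$ ## ^$ ## $^ $^ ## ^$ ## ^$ $^ $^ ## ^$ $^ $^; joining the 16 pieces gives the next term.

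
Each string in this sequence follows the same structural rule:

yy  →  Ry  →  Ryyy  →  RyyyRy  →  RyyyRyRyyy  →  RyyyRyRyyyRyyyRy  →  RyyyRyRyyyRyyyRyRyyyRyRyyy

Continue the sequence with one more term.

This is a Fibonacci-style word recurrence s(k) = s(k−1)·s(k−2): e.g. Ry·yy = Ryyy.
The next term joins RyyyRyRyyyRyyyRyRyyyRyRyyy and RyyyRyRyyyRyyyRy.

RyyyRyRyyyRyyyRyRyyyRyRyyyRyyyRyRyyyRyyyRy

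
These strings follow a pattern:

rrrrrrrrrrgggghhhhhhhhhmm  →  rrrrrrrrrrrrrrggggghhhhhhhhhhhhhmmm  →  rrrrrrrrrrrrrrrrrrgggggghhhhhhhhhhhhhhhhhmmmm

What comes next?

The n-th term is 4n+2 r's then n+2 g's then 4n+1 h's then n m's, where the shown terms are n = 2, 3, 4.
At n = 5 the blocks have lengths 22, 7, 21, 5.

rrrrrrrrrrrrrrrrrrrrrrggggggghhhhhhhhhhhhhhhhhhhhhmmmmm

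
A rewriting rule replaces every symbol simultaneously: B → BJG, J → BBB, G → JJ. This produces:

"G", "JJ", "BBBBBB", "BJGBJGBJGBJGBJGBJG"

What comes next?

BJGBBBJJBJGBBBJJBJGBBBJJBJGBBBJJBJGBBBJJBJGBBBJJ

φ(BJGBJGBJGBJGBJGBJG) expands symbol-by-symbol to BJG BBB JJ BJG BBB JJ BJG BBB JJ BJG BBB JJ BJG BBB JJ BJG BBB JJ; joining the 18 pieces gives the next term.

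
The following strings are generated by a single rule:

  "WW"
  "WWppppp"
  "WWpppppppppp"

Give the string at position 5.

Each term is the previous one with ppppp appended.
From WWpppppppppp, 2 further steps: WWpppppppppp → WWppppppppppppppp → (answer).

WWpppppppppppppppppppp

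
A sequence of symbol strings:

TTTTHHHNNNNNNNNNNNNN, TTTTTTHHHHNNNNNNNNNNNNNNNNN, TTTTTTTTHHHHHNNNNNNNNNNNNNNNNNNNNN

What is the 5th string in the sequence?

The n-th term is 2n-2 T's then n H's then 4n+1 N's, where the shown terms are n = 3, 4, 5.
For term 5, n = 7, so the run lengths are 12, 7, 29.

TTTTTTTTTTTTHHHHHHHNNNNNNNNNNNNNNNNNNNNNNNNNNNNN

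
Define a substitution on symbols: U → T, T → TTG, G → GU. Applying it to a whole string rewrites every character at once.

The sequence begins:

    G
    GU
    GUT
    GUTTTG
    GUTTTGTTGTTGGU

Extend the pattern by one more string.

GUTTTGTTGTTGGUTTGTTGGUTTGTTGGUGUT

Replace each of the 14 characters of GUTTTGTTGTTGGU in place — GU T TTG TTG TTG GU TTG TTG GU TTG TTG GU GU T — and concatenate.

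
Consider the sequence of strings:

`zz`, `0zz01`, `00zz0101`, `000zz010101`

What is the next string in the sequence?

0000zz01010101

s(k+1) = 0·s(k)·01, so each term gains 0 as a prefix and 01 as a suffix.
One more step from 000zz010101 gives the answer.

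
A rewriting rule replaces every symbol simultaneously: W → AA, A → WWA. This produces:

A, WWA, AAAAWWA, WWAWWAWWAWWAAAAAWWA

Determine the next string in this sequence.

AAAAWWAAAAAWWAAAAAWWAAAAAWWAWWAWWAWWAWWAAAAAWWA

Applying the rule to each of the 19 symbols of WWAWWAWWAWWAAAAAWWA gives the pieces AA AA WWA AA AA WWA AA AA WWA AA AA WWA WWA WWA WWA WWA AA AA WWA, which concatenate to the answer.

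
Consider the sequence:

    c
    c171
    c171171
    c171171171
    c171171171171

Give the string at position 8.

c171171171171171171171

Each term is the previous one with 171 appended.
From c171171171171, 3 further steps: c171171171171 → c171171171171171 → c171171171171171171 → (answer).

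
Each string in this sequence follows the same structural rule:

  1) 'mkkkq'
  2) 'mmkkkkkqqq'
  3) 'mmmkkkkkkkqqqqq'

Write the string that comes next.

Reading off run lengths: m runs 1, 2, 3; k runs 3, 5, 7; q runs 1, 3, 5 — each is linear in n (n = 1, 2, …).
For the next term, n = 4, so the run lengths are 4, 9, 7.

mmmmkkkkkkkkkqqqqqqq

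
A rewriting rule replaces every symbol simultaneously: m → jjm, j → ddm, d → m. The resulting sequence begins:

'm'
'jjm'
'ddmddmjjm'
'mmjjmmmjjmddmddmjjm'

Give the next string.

φ(mmjjmmmjjmddmddmjjm) expands symbol-by-symbol to jjm jjm ddm ddm jjm jjm jjm ddm ddm jjm m m jjm m m jjm ddm ddm jjm; joining the 19 pieces gives the next term.

jjmjjmddmddmjjmjjmjjmddmddmjjmmmjjmmmjjmddmddmjjm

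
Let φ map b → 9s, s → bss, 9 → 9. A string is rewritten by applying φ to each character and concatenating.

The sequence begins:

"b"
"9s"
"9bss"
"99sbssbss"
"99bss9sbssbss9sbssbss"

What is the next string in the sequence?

Rewriting the 21 symbols of 99bss9sbssbss9sbssbss one by one yields 9 9 9s bss bss 9 bss 9s bss bss 9s bss bss 9 bss 9s bss bss 9s bss bss; concatenated:

999sbssbss9bss9sbssbss9sbssbss9bss9sbssbss9sbssbss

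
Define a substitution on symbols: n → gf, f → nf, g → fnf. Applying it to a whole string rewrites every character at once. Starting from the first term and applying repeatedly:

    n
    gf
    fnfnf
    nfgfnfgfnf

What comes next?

gfnffnfnfgfnffnfnfgfnf

Rewriting each symbol of nfgfnfgfnf: n→gf, f→nf, g→fnf, f→nf, n→gf, f→nf, g→fnf, f→nf, n→gf, f→nf, which concatenates to gf nf fnf nf gf nf fnf nf gf nf.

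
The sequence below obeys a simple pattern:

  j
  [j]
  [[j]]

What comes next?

[[[j]]]

Each term wraps the previous one in [ on the left and ] on the right.
One more step from [[j]] gives the answer.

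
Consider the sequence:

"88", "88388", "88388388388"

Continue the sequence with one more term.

Every step duplicates the string with '3' between the halves.
So the next term is two copies of 88388388388 with '3' between the halves.

88388388388388388388388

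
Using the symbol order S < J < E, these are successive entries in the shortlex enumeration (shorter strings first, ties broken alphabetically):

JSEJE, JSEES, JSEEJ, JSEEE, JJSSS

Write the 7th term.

Stepping forward 2 times from JJSSS: JJSSS → JJSSJ, then the target.

JJSSE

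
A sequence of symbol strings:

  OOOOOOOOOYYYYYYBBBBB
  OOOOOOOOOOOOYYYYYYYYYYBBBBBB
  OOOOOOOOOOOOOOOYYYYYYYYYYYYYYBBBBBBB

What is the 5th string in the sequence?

OOOOOOOOOOOOOOOOOOOOOYYYYYYYYYYYYYYYYYYYYYYBBBBBBBBB

Reading off run lengths: O runs 9, 12, 15; Y runs 6, 10, 14; B runs 5, 6, 7 — each is linear in n, where the shown terms are n = 2, 3, 4.
For term 5, n = 6, so the run lengths are 21, 22, 9.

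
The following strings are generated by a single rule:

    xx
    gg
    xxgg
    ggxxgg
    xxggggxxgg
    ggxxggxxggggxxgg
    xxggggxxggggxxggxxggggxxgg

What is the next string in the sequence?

From term 3 onward, concatenate the second-to-last term with the last: xx·gg = xxgg, gg·xxgg = ggxxgg, …
So term 8 is ggxxggxxggggxxgg·xxggggxxggggxxggxxggggxxgg.

ggxxggxxggggxxggxxggggxxggggxxggxxggggxxgg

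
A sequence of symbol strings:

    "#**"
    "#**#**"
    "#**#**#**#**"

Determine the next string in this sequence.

Each string is two copies of the previous one concatenated.
One more doubling of #**#**#**#** gives the answer.

#**#**#**#**#**#**#**#**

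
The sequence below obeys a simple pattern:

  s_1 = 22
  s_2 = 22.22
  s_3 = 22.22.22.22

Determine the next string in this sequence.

Every step duplicates the string with '.' between the halves.
Doubling 22.22.22.22 with '.' between the halves:

22.22.22.22.22.22.22.22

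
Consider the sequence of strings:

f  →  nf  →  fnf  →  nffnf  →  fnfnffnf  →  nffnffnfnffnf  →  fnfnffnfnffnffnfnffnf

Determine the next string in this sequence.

nffnffnfnffnffnfnffnfnffnffnfnffnf

From term 3 onward, concatenate the second-to-last term with the last: f·nf = fnf, nf·fnf = nffnf, …
Continuing: nffnffnfnffnf · fnfnffnfnffnffnfnffnf gives term 8.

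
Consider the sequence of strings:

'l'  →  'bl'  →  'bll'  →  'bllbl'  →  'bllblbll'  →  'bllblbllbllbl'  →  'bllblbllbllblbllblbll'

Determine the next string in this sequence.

bllblbllbllblbllblbllbllblbllbllbl

From term 3 onward, concatenate the last term with the second-to-last: bl·l = bll, bll·bl = bllbl, …
The next term joins bllblbllbllblbllblbll and bllblbllbllbl.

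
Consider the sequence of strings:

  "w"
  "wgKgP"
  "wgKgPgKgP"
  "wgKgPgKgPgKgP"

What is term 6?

Each term is the previous one with gKgP appended.
From wgKgPgKgPgKgP, 2 further steps: wgKgPgKgPgKgP → wgKgPgKgPgKgPgKgP → (answer).

wgKgPgKgPgKgPgKgPgKgP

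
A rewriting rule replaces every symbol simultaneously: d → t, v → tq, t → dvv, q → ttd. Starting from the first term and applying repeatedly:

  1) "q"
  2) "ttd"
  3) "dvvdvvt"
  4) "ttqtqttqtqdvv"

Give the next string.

dvvdvvttddvvttddvvdvvttddvvttdttqtq

Applying the rule to each of the 13 symbols of ttqtqttqtqdvv gives the pieces dvv dvv ttd dvv ttd dvv dvv ttd dvv ttd t tq tq, which concatenate to the answer.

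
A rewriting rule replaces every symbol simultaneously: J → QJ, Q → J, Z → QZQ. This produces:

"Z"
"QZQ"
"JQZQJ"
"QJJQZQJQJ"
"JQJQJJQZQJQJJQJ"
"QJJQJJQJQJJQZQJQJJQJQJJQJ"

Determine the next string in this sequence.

JQJQJJQJQJJQJJQJQJJQZQJQJJQJQJJQJJQJQJJQJ

φ(QJJQJJQJQJJQZQJQJJQJQJJQJ) expands symbol-by-symbol to J QJ QJ J QJ QJ J QJ J QJ QJ J QZQ J QJ J QJ QJ J QJ J QJ QJ J QJ; joining the 25 pieces gives the next term.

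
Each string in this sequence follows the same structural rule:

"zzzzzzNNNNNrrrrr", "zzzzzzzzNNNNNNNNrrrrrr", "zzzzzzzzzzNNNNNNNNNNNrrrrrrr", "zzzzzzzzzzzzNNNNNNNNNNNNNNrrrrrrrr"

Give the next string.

Term n consists of 2n+2 z's, followed by 3n-1 N's, followed by n+3 r's, where the shown terms are n = 2, 3, 4, 5.
For the next term, n = 6, so the run lengths are 14, 17, 9.

zzzzzzzzzzzzzzNNNNNNNNNNNNNNNNNrrrrrrrrr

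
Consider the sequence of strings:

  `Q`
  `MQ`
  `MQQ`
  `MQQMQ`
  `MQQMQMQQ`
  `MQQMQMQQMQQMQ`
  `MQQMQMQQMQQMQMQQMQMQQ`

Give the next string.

MQQMQMQQMQQMQMQQMQMQQMQQMQMQQMQQMQ

Each term (from the third on) is the previous term followed by the one before it: term 3 = MQ·Q = MQQ.
The next term joins MQQMQMQQMQQMQMQQMQMQQ and MQQMQMQQMQQMQ.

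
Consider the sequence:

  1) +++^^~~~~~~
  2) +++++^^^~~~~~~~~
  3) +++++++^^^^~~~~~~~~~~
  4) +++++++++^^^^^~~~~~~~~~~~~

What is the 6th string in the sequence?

The n-th term is 2n-1 +'s then n ^'s then 2n+2 ~'s, where the shown terms are n = 2, 3, 4, 5.
For term 6, n = 7, so the run lengths are 13, 7, 16.

+++++++++++++^^^^^^^~~~~~~~~~~~~~~~~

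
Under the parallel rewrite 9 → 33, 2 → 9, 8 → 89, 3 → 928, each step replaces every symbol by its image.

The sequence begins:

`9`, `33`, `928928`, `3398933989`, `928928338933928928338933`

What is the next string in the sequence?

φ(928928338933928928338933) expands symbol-by-symbol to 33 9 89 33 9 89 928 928 89 33 928 928 33 9 89 33 9 89 928 928 89 33 928 928; joining the 24 pieces gives the next term.

3398933989928928893392892833989339899289288933928928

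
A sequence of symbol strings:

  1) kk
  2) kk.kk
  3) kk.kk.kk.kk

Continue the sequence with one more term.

Each string is two copies of the previous one joined by '.'.
Doubling kk.kk.kk.kk with '.' between the halves:

kk.kk.kk.kk.kk.kk.kk.kk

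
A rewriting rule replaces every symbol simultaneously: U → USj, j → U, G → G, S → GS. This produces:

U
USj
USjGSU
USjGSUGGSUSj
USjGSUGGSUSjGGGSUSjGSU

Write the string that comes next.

USjGSUGGSUSjGGGSUSjGSUGGGGSUSjGSUGGSUSj

φ(USjGSUGGSUSjGGGSUSjGSU) expands symbol-by-symbol to USj GS U G GS USj G G GS USj GS U G G G GS USj GS U G GS USj; joining the 22 pieces gives the next term.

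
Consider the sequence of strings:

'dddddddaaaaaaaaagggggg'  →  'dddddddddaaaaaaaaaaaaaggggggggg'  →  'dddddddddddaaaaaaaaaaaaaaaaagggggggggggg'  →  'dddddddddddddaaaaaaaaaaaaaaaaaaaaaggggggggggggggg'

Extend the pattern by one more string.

dddddddddddddddaaaaaaaaaaaaaaaaaaaaaaaaagggggggggggggggggg

Reading off run lengths: d runs 7, 9, 11, 13; a runs 9, 13, 17, 21; g runs 6, 9, 12, 15 — each is linear in n, where the shown terms are n = 2, 3, 4, 5.
For the next term, n = 6, so the run lengths are 15, 25, 18.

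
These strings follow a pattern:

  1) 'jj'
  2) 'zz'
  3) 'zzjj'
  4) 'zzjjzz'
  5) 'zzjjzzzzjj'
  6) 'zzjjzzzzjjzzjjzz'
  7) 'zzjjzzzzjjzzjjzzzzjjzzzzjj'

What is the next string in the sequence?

This is a Fibonacci-style word recurrence s(k) = s(k−1)·s(k−2): e.g. zz·jj = zzjj.
The next term joins zzjjzzzzjjzzjjzzzzjjzzzzjj and zzjjzzzzjjzzjjzz.

zzjjzzzzjjzzjjzzzzjjzzzzjjzzjjzzzzjjzzjjzz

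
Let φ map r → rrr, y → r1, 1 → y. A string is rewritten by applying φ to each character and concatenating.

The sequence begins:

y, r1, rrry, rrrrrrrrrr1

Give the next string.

rrrrrrrrrrrrrrrrrrrrrrrrrrrrrry

Apply φ to rrrrrrrrrr1 symbol by symbol: r→rrr, r→rrr, r→rrr, r→rrr, r→rrr, r→rrr, r→rrr, r→rrr, r→rrr, r→rrr, 1→y; joined: rrr rrr rrr rrr rrr rrr rrr rrr rrr rrr y.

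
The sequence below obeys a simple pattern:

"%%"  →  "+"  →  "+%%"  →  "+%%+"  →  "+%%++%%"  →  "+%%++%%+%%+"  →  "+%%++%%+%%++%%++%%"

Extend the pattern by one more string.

+%%++%%+%%++%%++%%+%%++%%+%%+

This is a Fibonacci-style word recurrence s(k) = s(k−1)·s(k−2): e.g. +·%% = +%%.
The next term joins +%%++%%+%%++%%++%% and +%%++%%+%%+.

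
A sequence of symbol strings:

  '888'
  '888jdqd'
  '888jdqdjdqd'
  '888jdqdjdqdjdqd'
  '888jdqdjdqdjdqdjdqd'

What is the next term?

Each term is the previous one with jdqd appended.
So the next term is 888jdqdjdqdjdqdjdqd·jdqd.

888jdqdjdqdjdqdjdqdjdqd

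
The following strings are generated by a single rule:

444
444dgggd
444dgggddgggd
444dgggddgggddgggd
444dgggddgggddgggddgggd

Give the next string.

Every step adds dgggd to the end: s(k+1) = s(k)·dgggd.
Applying this once more to 444dgggddgggddgggddgggd:

444dgggddgggddgggddgggddgggd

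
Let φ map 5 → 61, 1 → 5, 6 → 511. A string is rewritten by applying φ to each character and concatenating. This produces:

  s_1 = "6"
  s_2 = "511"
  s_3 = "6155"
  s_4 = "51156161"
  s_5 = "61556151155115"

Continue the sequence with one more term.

511561615115615561615561

φ(61556151155115) expands symbol-by-symbol to 511 5 61 61 511 5 61 5 5 61 61 5 5 61; joining the 14 pieces gives the next term.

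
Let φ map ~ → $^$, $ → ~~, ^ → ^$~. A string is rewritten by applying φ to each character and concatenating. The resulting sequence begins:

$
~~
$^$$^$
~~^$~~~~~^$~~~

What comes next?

Rewriting the 14 symbols of ~~^$~~~~~^$~~~ one by one yields $^$ $^$ ^$~ ~~ $^$ $^$ $^$ $^$ $^$ ^$~ ~~ $^$ $^$ $^$; concatenated:

$^$$^$^$~~~$^$$^$$^$$^$$^$^$~~~$^$$^$$^$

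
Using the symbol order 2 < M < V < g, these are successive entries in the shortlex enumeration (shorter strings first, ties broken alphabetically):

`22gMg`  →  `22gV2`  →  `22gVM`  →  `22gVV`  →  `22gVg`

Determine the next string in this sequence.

22gg2

Treat 22gVg as a base-4 numeral over the given alphabet and add one, carrying through any trailing g's.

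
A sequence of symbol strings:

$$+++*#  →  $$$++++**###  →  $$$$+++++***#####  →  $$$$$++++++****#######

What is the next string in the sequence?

Term n consists of n+1 $'s, followed by n+2 +'s, followed by n *'s, followed by 2n-1 #'s (n = 1, 2, …).
Setting n = 5 gives 6, 7, 5, 9 characters in each block.

$$$$$$+++++++*****#########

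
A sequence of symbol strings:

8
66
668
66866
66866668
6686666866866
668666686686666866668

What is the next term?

6686666866866668666686686666866866

Each term (from the third on) is the previous term followed by the one before it: term 3 = 66·8 = 668.
The next term joins 668666686686666866668 and 6686666866866.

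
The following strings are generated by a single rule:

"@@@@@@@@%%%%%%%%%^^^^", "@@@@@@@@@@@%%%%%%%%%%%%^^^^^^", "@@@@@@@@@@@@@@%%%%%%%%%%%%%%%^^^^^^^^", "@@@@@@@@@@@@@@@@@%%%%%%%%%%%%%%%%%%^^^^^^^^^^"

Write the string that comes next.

@@@@@@@@@@@@@@@@@@@@%%%%%%%%%%%%%%%%%%%%%^^^^^^^^^^^^

The n-th term is 3n+2 @'s then 3n+3 %'s then 2n ^'s, where the shown terms are n = 2, 3, 4, 5.
At n = 6 the blocks have lengths 20, 21, 12.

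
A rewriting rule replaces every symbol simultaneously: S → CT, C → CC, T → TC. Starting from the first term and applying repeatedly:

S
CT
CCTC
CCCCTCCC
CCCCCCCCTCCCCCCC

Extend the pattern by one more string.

φ(CCCCCCCCTCCCCCCC) expands symbol-by-symbol to CC CC CC CC CC CC CC CC TC CC CC CC CC CC CC CC; joining the 16 pieces gives the next term.

CCCCCCCCCCCCCCCCTCCCCCCCCCCCCCCC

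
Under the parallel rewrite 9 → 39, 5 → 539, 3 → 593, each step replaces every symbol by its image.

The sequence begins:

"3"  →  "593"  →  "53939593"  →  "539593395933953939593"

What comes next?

5395933953939593593395393959359339539593395933953939593

Replace each of the 21 characters of 539593395933953939593 in place — 539 593 39 539 39 593 593 39 539 39 593 593 39 539 593 39 593 39 539 39 593 — and concatenate.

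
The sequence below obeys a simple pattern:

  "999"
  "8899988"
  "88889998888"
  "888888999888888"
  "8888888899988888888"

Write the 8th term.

8888888888888899988888888888888

Every step adds 88 to the front and 88 to the end of the previous string.
From 8888888899988888888, 3 further steps: 8888888899988888888 → 88888888889998888888888 → 888888888888999888888888888 → (answer).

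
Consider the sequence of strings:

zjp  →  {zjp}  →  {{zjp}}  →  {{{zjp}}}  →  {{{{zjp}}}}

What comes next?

Every step adds { to the front and } to the end of the previous string.
One more step from {{{{zjp}}}} gives the answer.

{{{{{zjp}}}}}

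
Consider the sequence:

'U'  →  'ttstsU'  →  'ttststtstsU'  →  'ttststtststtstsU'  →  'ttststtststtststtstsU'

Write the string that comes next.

ttststtststtststtststtstsU

The strings grow by a fixed prefix ttsts each time.
One more step from ttststtststtststtstsU gives the answer.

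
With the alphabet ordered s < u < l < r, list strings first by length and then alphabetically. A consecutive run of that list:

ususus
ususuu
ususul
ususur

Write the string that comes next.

ususls

Treat ususur as a base-4 numeral over the given alphabet and add one, carrying through any trailing r's.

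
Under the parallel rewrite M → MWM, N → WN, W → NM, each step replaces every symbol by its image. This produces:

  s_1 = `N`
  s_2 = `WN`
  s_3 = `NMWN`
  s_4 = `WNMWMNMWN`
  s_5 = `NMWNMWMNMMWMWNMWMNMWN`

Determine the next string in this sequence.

Rewriting the 21 symbols of NMWNMWMNMMWMWNMWMNMWN one by one yields WN MWM NM WN MWM NM MWM WN MWM MWM NM MWM NM WN MWM NM MWM WN MWM NM WN; concatenated:

WNMWMNMWNMWMNMMWMWNMWMMWMNMMWMNMWNMWMNMMWMWNMWMNMWN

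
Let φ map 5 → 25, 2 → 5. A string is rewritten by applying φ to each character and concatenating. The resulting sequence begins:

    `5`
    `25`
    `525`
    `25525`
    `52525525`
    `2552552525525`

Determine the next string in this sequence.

525255252552552525525

Applying the rule to each of the 13 symbols of 2552552525525 gives the pieces 5 25 25 5 25 25 5 25 5 25 25 5 25, which concatenate to the answer.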